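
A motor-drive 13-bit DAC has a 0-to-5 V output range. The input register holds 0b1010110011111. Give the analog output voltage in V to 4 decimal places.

3.3783 V

LSB = 5 V / 2^13 = 0.610 mV.
Code 0b1010110011111 = 5535 decimal.
V_out = 0 + 5535 × 0.000610352 V = 3.3783 V.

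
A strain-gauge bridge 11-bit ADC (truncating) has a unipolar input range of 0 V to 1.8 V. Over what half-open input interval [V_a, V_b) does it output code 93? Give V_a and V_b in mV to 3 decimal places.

LSB = 1.8/2^11 = 0.879 mV.
V_a = V_low + 93·LSB = 0.0817383 V; V_b = V_low + 94·LSB = 0.0826172 V.

[81.738 mV, 82.617 mV)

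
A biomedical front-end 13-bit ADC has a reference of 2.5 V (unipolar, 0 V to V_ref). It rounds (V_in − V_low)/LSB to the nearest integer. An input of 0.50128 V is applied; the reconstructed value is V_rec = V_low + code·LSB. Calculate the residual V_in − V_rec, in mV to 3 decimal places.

Step size: 2.5 V ÷ 2^13 = 305.18 µV.
Scaled input = 1642.5943 LSBs, so code = 1643.
Reconstructed: 0.50140381 V.
Difference: -0.000123809 V → -0.124 mV.

-0.124 mV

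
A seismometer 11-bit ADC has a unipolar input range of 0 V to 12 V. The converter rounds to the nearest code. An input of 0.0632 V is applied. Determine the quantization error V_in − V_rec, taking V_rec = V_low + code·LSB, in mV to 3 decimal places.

-1.253 mV

One LSB is 12 V / 2048 = 5.859 mV.
Scaled input = 10.7861 LSBs, so code = 11.
V_rec = 0 + 11·0.00585938 = 0.064453125 V.
V_in − V_rec = -0.00125312 V = -1.253 mV.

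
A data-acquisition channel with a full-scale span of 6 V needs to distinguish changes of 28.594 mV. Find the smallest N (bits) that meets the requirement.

8 bits

Number of steps required ≥ 6 V / 28.594 mV = 209.83.
Need 2^N ≥ 209.83; 2^7 = 128, 2^8 = 256.
Minimum N = 8.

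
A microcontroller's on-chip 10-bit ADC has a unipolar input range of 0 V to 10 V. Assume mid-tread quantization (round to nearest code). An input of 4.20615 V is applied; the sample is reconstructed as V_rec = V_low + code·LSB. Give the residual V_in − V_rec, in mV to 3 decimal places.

One LSB is 10 V / 1024 = 9.766 mV.
(4.20615 − 0)/0.00976562 = 430.7098; round gives code 431.
Reconstructed: 4.2089844 V.
Difference: -0.00283438 V → -2.834 mV.

-2.834 mV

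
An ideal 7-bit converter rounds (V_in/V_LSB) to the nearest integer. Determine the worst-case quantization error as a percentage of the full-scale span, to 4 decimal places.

Rounding → worst-case error = ½ LSB = V_FS/2^8, so 100/256 = 0.390625 % of full scale.

0.3906 %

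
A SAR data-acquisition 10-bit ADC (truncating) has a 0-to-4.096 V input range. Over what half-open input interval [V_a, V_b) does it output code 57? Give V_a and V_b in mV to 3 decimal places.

LSB = 4.096/2^10 = 4.000 mV.
V_a = V_low + 57·LSB = 0.228 V; V_b = V_low + 58·LSB = 0.232 V.

[228.000 mV, 232.000 mV)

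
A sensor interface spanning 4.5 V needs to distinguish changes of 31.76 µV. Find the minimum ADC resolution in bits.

18 bits

Number of steps required ≥ 4.5 V / 31.76 µV = 141687.66.
Need 2^N ≥ 141687.66; 2^17 = 131072, 2^18 = 262144.
Minimum N = 18.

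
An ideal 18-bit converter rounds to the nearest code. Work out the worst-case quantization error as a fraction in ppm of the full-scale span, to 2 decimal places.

Rounding → worst-case error = ½ LSB = V_FS/2^19, so 1e+06/524288 = 1.90735 ppm of full scale.

1.91 ppm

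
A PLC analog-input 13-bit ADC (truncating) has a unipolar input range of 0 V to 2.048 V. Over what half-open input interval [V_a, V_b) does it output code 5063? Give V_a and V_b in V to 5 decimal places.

[1.26575 V, 1.26600 V)

LSB = 2.048/2^13 = 250.00 µV.
V_a = V_low + 5063·LSB = 1.26575 V; V_b = V_low + 5064·LSB = 1.266 V.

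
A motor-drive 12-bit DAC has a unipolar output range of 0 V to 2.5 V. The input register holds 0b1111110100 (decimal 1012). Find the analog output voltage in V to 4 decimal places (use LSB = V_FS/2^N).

0.6177 V

LSB = 2.5 V / 2^12 = 0.610 mV.
Code 0b1111110100 = 1012 decimal.
V_out = 0 + 1012 × 0.000610352 V = 0.617676 V.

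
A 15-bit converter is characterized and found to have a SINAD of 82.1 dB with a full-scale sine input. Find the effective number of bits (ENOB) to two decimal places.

ENOB = (SINAD − 1.76) / 6.02 = (82.1 − 1.76)/6.02 = 13.346.

13.35 bits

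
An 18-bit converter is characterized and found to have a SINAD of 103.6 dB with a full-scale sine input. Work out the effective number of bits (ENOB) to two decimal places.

ENOB = (SINAD − 1.76) / 6.02 = (103.6 − 1.76)/6.02 = 16.917.

16.92 bits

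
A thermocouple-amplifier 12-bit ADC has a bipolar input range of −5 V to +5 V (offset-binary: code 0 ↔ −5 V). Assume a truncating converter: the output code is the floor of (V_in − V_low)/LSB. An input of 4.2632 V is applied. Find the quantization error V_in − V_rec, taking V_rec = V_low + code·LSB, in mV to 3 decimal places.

0.505 mV

Step size: 10 V ÷ 2^12 = 2.441 mV.
Scaled input = 3794.2067 LSBs, so code = 3794.
Reconstructed: 4.2626953 V.
Error = 4.2632 − 4.2626953 = 0.000504688 V = 0.505 mV.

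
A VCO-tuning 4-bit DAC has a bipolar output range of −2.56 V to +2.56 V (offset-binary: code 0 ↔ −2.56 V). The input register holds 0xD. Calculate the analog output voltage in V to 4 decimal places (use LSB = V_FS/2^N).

1.6000 V

LSB = 5.12 V / 2^4 = 320.000 mV.
Code 0xD = 13 decimal.
V_out = (−2.56) + 13 × 0.32 V = 1.6 V.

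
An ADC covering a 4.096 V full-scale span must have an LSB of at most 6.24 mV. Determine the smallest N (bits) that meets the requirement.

10 bits

Number of steps required ≥ 4.096 V / 6.24 mV = 656.41.
Need 2^N ≥ 656.41; 2^9 = 512, 2^10 = 1024.
Minimum N = 10.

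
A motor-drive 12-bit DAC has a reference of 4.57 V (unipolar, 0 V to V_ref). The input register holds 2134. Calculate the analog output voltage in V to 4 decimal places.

LSB = 4.57 V / 2^12 = 1.116 mV.
V_out = 0 + 2134 × 0.00111572 V = 2.38095 V.

2.3810 V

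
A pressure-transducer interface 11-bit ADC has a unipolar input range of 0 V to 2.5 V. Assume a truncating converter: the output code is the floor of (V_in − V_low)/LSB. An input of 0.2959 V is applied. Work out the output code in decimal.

LSB = 2.5 V / 2048 = 1.221 mV.
(V_in − V_low)/LSB = (0.2959 − 0) / 0.0012207 = 242.401.
So the output code is 242.

code 242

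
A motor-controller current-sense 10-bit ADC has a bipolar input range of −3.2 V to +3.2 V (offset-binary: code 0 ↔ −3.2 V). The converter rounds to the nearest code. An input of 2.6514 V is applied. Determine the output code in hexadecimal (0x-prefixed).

With 1024 levels over 6.4 V, one step is 6.250 mV.
(V_in − V_low)/LSB = (2.6514 − (−3.2)) / 0.00625 = 936.224.
So the output code is 936.
In hexadecimal (0x-prefixed): 0x3A8.

code 0x3A8 (decimal 936)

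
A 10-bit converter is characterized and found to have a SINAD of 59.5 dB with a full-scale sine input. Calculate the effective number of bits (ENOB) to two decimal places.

9.59 bits

ENOB = (SINAD − 1.76) / 6.02 = (59.5 − 1.76)/6.02 = 9.591.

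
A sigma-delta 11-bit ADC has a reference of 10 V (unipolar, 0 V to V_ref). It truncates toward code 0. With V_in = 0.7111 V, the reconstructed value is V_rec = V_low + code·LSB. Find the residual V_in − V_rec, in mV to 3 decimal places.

3.092 mV

One LSB is 10 V / 2048 = 4.883 mV.
Scaled input = 145.6333 LSBs, so code = 145.
Reconstructed: 0.70800781 V.
Difference: 0.00309219 V → 3.092 mV.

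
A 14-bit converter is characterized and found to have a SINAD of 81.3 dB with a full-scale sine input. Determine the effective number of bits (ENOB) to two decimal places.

13.21 bits

ENOB = (SINAD − 1.76) / 6.02 = (81.3 − 1.76)/6.02 = 13.213.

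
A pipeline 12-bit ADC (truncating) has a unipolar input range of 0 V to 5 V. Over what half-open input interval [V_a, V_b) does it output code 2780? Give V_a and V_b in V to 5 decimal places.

LSB = 5/2^12 = 1.221 mV.
V_a = V_low + 2780·LSB = 3.39355 V; V_b = V_low + 2781·LSB = 3.39478 V.

[3.39355 V, 3.39478 V)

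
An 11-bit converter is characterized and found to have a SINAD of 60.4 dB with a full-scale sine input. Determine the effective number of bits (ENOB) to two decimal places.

9.74 bits

ENOB = (SINAD − 1.76) / 6.02 = (60.4 − 1.76)/6.02 = 9.741.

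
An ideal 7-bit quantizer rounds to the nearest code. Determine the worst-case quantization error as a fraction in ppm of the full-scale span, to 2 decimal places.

3906.25 ppm

Rounding → worst-case error = ½ LSB = V_FS/2^8, so 1e+06/256 = 3906.25 ppm of full scale.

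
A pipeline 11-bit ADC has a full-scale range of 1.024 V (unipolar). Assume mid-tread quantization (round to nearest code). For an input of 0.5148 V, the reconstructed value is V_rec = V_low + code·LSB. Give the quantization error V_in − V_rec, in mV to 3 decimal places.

LSB = 1.024/2^11 = 0.500 mV.
(V_in − V_low)/LSB = (0.5148 − 0)/0.0005 = 1029.6000 → code 1030 (round).
Reconstructed: 0.515 V.
Difference: -0.0002 V → -0.200 mV.

-0.200 mV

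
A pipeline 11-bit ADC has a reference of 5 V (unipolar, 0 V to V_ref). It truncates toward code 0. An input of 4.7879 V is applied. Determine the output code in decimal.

With 2048 levels over 5 V, one step is 2.441 mV.
Input sits at 1961.124 steps above V_low.
⌊·⌋(1961.124) = 1961.

code 1961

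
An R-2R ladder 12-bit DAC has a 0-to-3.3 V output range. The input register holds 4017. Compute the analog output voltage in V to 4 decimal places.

3.2364 V

LSB = 3.3 V / 2^12 = 0.806 mV.
V_out = 0 + 4017 × 0.000805664 V = 3.23635 V.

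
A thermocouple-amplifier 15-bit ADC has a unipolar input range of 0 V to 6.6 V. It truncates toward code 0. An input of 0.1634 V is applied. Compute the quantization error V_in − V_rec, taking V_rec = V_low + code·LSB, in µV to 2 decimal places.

51.61 µV

One LSB is 6.6 V / 32768 = 201.42 µV.
(0.1634 − 0)/0.000201416 = 811.2562; ⌊·⌋ gives code 811.
Reconstructed: 0.16334839 V.
V_in − V_rec = 5.16113e-05 V = 51.61 µV.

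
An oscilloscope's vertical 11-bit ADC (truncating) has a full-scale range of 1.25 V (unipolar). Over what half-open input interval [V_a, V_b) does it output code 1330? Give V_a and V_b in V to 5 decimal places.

[0.81177 V, 0.81238 V)

LSB = 1.25/2^11 = 0.610 mV.
V_a = V_low + 1330·LSB = 0.811768 V; V_b = V_low + 1331·LSB = 0.812378 V.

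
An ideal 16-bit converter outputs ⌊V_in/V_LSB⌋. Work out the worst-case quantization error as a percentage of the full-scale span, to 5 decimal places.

Truncating → worst-case error = 1 LSB = V_FS/2^16, so 100/65536 = 0.00152588 % of full scale.

0.00153 %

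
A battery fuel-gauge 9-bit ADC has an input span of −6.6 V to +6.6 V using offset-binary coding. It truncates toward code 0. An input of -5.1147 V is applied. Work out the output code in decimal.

Full-scale span = 13.2 V; LSB = 13.2/2^9 = 25.781 mV.
Input sits at 57.612 steps above V_low.
⌊·⌋(57.612) = 57.

code 57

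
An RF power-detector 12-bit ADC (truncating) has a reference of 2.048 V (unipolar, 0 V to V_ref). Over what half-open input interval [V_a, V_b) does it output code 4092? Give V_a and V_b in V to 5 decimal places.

LSB = 2.048/2^12 = 0.500 mV.
V_a = V_low + 4092·LSB = 2.046 V; V_b = V_low + 4093·LSB = 2.0465 V.

[2.04600 V, 2.04650 V)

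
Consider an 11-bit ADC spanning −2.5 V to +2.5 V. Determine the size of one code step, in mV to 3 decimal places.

Full-scale span = 5 V.
LSB = 5 / 2^11 = 5 / 2048 = 0.00244141 V = 2.441 mV.

2.441 mV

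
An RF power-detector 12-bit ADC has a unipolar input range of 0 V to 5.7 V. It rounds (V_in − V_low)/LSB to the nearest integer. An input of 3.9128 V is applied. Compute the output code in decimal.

LSB = 5.7 V / 4096 = 1.392 mV.
(3.9128 − 0) / 0.0013916 = 2811.724 LSBs.
round(2811.724) = 2812.

code 2812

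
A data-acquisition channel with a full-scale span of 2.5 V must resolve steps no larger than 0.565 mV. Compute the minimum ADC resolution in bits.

Number of steps required ≥ 2.5 V / 0.565 mV = 4424.78.
Need 2^N ≥ 4424.78; 2^12 = 4096, 2^13 = 8192.
Minimum N = 13.

13 bits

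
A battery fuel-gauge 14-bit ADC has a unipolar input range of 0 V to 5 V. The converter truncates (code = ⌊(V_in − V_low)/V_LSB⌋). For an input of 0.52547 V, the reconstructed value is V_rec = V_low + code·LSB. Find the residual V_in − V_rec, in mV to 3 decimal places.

Step size: 5 V ÷ 2^14 = 305.18 µV.
(V_in − V_low)/LSB = (0.52547 − 0)/0.000305176 = 1721.8601 → code 1721 (floor).
Code 1721 maps back to 0 + 1721×0.000305176 V = 0.52520752 V.
V_in − V_rec = 0.00026248 V = 0.262 mV.

0.262 mV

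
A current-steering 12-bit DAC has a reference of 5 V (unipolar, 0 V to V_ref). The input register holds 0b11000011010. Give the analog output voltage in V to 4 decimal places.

1.9067 V

LSB = 5 V / 2^12 = 1.221 mV.
Code 0b11000011010 = 1562 decimal.
V_out = 0 + 1562 × 0.0012207 V = 1.90674 V.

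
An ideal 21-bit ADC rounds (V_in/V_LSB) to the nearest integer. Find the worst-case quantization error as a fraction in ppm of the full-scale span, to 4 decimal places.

0.2384 ppm

Rounding → worst-case error = ½ LSB = V_FS/2^22, so 1e+06/4194304 = 0.238419 ppm of full scale.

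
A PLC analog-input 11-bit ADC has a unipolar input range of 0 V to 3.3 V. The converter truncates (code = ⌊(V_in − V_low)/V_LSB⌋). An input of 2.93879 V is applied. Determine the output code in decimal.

code 1823

LSB = 3.3 V / 2048 = 1.611 mV.
(V_in − V_low)/LSB = (2.93879 − 0) / 0.00161133 = 1823.831.
Floor → code 1823.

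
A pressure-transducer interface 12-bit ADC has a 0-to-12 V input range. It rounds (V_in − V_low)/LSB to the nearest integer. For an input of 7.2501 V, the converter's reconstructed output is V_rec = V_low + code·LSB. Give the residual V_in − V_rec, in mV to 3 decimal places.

LSB = 12/2^12 = 2.930 mV.
(7.2501 − 0)/0.00292969 = 2474.7008; round gives code 2475.
V_rec = 0 + 2475·0.00292969 = 7.2509766 V.
Difference: -0.000876562 V → -0.877 mV.

-0.877 mV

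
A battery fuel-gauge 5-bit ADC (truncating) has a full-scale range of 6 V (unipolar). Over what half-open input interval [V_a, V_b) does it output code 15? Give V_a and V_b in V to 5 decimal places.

LSB = 6/2^5 = 187.500 mV.
V_a = V_low + 15·LSB = 2.8125 V; V_b = V_low + 16·LSB = 3 V.

[2.81250 V, 3.00000 V)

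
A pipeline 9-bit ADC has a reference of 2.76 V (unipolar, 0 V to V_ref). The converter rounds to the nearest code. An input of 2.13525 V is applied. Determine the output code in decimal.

With 512 levels over 2.76 V, one step is 5.391 mV.
Input sits at 396.104 steps above V_low.
Round → code 396.

code 396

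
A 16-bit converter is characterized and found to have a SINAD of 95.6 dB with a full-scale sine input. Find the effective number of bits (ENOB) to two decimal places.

ENOB = (SINAD − 1.76) / 6.02 = (95.6 − 1.76)/6.02 = 15.588.

15.59 bits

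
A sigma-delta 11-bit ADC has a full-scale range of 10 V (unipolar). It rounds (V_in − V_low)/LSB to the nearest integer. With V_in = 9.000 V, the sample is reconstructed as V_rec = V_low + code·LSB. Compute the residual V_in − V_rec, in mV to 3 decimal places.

0.977 mV

One LSB is 10 V / 2048 = 4.883 mV.
(V_in − V_low)/LSB = (9.000 − 0)/0.00488281 = 1843.2000 → code 1843 (round).
Reconstructed: 8.9990234 V.
V_in − V_rec = 0.000976562 V = 0.977 mV.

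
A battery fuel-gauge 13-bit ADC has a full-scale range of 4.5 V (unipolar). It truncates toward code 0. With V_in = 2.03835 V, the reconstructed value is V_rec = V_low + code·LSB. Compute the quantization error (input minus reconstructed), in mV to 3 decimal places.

Step size: 4.5 V ÷ 2^13 = 0.549 mV.
Scaled input = 3710.7029 LSBs, so code = 3710.
V_rec = 0 + 3710·0.000549316 = 2.0379639 V.
V_in − V_rec = 0.000386133 V = 0.386 mV.

0.386 mV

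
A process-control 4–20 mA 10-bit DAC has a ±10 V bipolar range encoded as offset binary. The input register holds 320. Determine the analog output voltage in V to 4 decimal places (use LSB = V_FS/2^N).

LSB = 20 V / 2^10 = 19.531 mV.
V_out = (−10) + 320 × 0.0195312 V = -3.75 V.

-3.7500 V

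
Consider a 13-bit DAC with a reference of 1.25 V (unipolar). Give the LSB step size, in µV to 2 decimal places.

Full-scale span = 1.25 V.
LSB = 1.25 / 2^13 = 1.25 / 8192 = 0.000152588 V = 152.59 µV.

152.59 µV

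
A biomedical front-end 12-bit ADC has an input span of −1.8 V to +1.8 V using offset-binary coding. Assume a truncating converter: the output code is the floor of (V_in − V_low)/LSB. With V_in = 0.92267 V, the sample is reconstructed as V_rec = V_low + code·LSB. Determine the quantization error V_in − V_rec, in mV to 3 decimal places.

0.697 mV

LSB = 3.6/2^12 = 0.879 mV.
(0.92267 − (−1.8))/0.000878906 = 3097.7934; ⌊·⌋ gives code 3097.
Code 3097 maps back to (−1.8) + 3097×0.000878906 V = 0.92197266 V.
Difference: 0.000697344 V → 0.697 mV.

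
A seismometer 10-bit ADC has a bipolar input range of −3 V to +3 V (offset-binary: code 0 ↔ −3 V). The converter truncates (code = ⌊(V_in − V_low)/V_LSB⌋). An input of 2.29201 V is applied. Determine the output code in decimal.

code 903

LSB = 6 V / 1024 = 5.859 mV.
(V_in − V_low)/LSB = (2.29201 − (−3)) / 0.00585938 = 903.170.
⌊·⌋(903.170) = 903.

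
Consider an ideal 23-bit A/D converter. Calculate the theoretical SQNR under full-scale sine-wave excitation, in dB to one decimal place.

140.2 dB

SNR ≈ 6.02·N + 1.76 dB = 6.02·23 + 1.76 = 140.22 dB.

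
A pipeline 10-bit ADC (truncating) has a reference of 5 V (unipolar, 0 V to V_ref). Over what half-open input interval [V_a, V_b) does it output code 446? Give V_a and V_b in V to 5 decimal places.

[2.17773 V, 2.18262 V)

LSB = 5/2^10 = 4.883 mV.
V_a = V_low + 446·LSB = 2.17773 V; V_b = V_low + 447·LSB = 2.18262 V.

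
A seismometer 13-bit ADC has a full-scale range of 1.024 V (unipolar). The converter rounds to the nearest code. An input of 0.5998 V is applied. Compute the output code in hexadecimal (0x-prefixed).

code 0x12BE (decimal 4798)

Full-scale span = 1.024 V; LSB = 1.024/2^13 = 125.00 µV.
Input sits at 4798.400 steps above V_low.
So the output code is 4798.
In hexadecimal (0x-prefixed): 0x12BE.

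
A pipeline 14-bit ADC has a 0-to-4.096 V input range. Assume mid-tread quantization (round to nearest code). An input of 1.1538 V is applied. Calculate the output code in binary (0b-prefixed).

code 0b1001000000111 (decimal 4615)

With 16384 levels over 4.096 V, one step is 250.00 µV.
(1.1538 − 0) / 0.00025 = 4615.200 LSBs.
So the output code is 4615.
In binary (0b-prefixed): 0b1001000000111.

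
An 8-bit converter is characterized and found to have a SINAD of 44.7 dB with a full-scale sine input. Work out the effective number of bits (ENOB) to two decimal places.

7.13 bits

ENOB = (SINAD − 1.76) / 6.02 = (44.7 − 1.76)/6.02 = 7.133.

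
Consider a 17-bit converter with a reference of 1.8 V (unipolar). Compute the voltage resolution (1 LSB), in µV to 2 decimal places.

13.73 µV

Full-scale span = 1.8 V.
LSB = 1.8 / 2^17 = 1.8 / 131072 = 1.37329e-05 V = 13.73 µV.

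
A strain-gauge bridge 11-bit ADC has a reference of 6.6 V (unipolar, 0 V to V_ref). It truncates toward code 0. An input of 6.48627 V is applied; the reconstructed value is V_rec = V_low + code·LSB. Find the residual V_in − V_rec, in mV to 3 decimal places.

Step size: 6.6 V ÷ 2^11 = 3.223 mV.
(V_in − V_low)/LSB = (6.48627 − 0)/0.00322266 = 2012.7092 → code 2012 (floor).
V_rec = 0 + 2012·0.00322266 = 6.4839844 V.
Difference: 0.00228562 V → 2.286 mV.

2.286 mV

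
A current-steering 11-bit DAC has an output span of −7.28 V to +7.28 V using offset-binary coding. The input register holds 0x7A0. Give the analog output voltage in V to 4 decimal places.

LSB = 14.56 V / 2^11 = 7.109 mV.
Code 0x7A0 = 1952 decimal.
V_out = (−7.28) + 1952 × 0.00710938 V = 6.5975 V.

6.5975 V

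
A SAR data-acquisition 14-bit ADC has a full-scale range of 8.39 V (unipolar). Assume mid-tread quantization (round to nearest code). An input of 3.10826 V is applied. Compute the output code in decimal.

code 6070

With 16384 levels over 8.39 V, one step is 0.512 mV.
Input sits at 6069.813 steps above V_low.
So the output code is 6070.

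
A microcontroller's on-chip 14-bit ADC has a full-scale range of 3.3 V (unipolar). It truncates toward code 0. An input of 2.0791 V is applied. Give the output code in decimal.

code 10322

Full-scale span = 3.3 V; LSB = 3.3/2^14 = 201.42 µV.
Input sits at 10322.416 steps above V_low.
Floor → code 10322.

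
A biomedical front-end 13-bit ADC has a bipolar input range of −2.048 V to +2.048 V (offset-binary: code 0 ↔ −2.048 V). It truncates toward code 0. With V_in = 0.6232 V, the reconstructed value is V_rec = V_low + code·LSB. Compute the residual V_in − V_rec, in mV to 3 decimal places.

One LSB is 4.096 V / 8192 = 0.500 mV.
Scaled input = 5342.4000 LSBs, so code = 5342.
V_rec = (−2.048) + 5342·0.0005 = 0.623 V.
Error = 0.6232 − 0.623 = 0.0002 V = 0.200 mV.

0.200 mV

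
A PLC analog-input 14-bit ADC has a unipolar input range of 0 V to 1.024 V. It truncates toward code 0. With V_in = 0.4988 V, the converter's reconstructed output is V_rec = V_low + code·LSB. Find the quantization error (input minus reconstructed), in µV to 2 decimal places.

50.00 µV

LSB = 1.024/2^14 = 62.50 µV.
(V_in − V_low)/LSB = (0.4988 − 0)/6.25e-05 = 7980.8000 → code 7980 (floor).
Reconstructed: 0.49875 V.
V_in − V_rec = 5e-05 V = 50.00 µV.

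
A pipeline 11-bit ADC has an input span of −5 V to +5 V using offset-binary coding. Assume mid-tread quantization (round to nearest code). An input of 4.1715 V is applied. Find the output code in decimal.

Full-scale span = 10 V; LSB = 10/2^11 = 4.883 mV.
(4.1715 − (−5)) / 0.00488281 = 1878.323 LSBs.
Round → code 1878.

code 1878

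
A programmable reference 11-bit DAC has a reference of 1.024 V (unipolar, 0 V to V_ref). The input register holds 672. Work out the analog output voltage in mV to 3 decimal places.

336.000 mV

LSB = 1.024 V / 2^11 = 0.500 mV.
V_out = 0 + 672 × 0.0005 V = 0.336 V.
= 336.000 mV.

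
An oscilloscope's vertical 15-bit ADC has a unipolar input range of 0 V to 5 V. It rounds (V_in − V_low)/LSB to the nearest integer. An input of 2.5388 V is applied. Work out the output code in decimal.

code 16638

LSB = 5 V / 32768 = 152.59 µV.
(2.5388 − 0) / 0.000152588 = 16638.280 LSBs.
Round → code 16638.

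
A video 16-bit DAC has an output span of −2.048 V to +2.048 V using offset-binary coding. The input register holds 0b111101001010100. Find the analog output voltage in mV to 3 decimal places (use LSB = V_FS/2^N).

-90.750 mV

LSB = 4.096 V / 2^16 = 62.50 µV.
Code 0b111101001010100 = 31316 decimal.
V_out = (−2.048) + 31316 × 6.25e-05 V = -0.09075 V.
= -90.750 mV.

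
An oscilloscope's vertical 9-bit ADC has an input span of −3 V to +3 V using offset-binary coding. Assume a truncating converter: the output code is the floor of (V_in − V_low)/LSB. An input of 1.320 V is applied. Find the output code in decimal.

code 368

LSB = 6 V / 512 = 11.719 mV.
Input sits at 368.640 steps above V_low.
Floor → code 368.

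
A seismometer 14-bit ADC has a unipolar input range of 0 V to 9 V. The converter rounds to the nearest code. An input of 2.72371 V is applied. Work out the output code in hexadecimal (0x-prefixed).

LSB = 9 V / 16384 = 0.549 mV.
Input sits at 4958.363 steps above V_low.
Round → code 4958.
In hexadecimal (0x-prefixed): 0x135E.

code 0x135E (decimal 4958)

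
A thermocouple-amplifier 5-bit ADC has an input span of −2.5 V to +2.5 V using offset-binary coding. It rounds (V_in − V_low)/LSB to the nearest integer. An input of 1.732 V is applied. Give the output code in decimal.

With 32 levels over 5 V, one step is 156.250 mV.
Input sits at 27.085 steps above V_low.
So the output code is 27.

code 27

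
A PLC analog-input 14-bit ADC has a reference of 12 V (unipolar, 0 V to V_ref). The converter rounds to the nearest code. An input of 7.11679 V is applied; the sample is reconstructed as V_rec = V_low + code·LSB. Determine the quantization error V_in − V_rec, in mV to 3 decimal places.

-0.153 mV

Step size: 12 V ÷ 2^14 = 0.732 mV.
(V_in − V_low)/LSB = (7.11679 − 0)/0.000732422 = 9716.7906 → code 9717 (round).
V_rec = 0 + 9717·0.000732422 = 7.1169434 V.
Difference: -0.000153359 V → -0.153 mV.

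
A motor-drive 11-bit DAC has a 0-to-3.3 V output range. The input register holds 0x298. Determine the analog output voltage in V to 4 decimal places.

1.0699 V

LSB = 3.3 V / 2^11 = 1.611 mV.
Code 0x298 = 664 decimal.
V_out = 0 + 664 × 0.00161133 V = 1.06992 V.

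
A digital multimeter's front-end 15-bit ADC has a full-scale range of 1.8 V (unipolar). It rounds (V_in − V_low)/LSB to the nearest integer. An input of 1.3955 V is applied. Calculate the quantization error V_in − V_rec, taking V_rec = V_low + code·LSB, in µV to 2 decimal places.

16.60 µV

LSB = 1.8/2^15 = 54.93 µV.
(V_in − V_low)/LSB = (1.3955 − 0)/5.49316e-05 = 25404.3022 → code 25404 (round).
Reconstructed: 1.3954834 V.
Difference: 1.66016e-05 V → 16.60 µV.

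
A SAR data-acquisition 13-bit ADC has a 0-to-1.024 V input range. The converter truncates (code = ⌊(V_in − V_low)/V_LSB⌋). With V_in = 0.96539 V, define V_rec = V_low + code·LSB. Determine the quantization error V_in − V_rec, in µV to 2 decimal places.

One LSB is 1.024 V / 8192 = 125.00 µV.
(V_in − V_low)/LSB = (0.96539 − 0)/0.000125 = 7723.1200 → code 7723 (floor).
V_rec = 0 + 7723·0.000125 = 0.965375 V.
Difference: 1.5e-05 V → 15.00 µV.

15.00 µV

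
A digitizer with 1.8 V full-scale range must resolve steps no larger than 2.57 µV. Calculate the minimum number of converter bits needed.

Number of steps required ≥ 1.8 V / 2.57 µV = 700389.11.
Need 2^N ≥ 700389.11; 2^19 = 524288, 2^20 = 1048576.
Minimum N = 20.

20 bits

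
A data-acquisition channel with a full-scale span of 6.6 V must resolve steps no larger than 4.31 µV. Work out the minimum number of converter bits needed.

21 bits

Number of steps required ≥ 6.6 V / 4.31 µV = 1531322.51.
Need 2^N ≥ 1531322.51; 2^20 = 1048576, 2^21 = 2097152.
Minimum N = 21.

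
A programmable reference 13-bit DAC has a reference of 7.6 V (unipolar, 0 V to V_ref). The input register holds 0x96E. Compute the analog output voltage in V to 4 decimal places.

2.2396 V

LSB = 7.6 V / 2^13 = 0.928 mV.
Code 0x96E = 2414 decimal.
V_out = 0 + 2414 × 0.000927734 V = 2.23955 V.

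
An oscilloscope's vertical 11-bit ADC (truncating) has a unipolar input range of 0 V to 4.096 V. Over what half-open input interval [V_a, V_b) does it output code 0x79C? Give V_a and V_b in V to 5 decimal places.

[3.89600 V, 3.89800 V)

LSB = 4.096/2^11 = 2.000 mV.
Code 0x79C = 1948 decimal.
V_a = V_low + 1948·LSB = 3.896 V; V_b = V_low + 1949·LSB = 3.898 V.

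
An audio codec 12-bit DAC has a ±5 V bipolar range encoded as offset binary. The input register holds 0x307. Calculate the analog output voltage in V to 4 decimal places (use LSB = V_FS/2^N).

-3.1079 V

LSB = 10 V / 2^12 = 2.441 mV.
Code 0x307 = 775 decimal.
V_out = (−5) + 775 × 0.00244141 V = -3.10791 V.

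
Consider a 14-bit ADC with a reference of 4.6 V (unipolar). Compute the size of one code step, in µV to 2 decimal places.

Full-scale span = 4.6 V.
LSB = 4.6 / 2^14 = 4.6 / 16384 = 0.000280762 V = 280.76 µV.

280.76 µV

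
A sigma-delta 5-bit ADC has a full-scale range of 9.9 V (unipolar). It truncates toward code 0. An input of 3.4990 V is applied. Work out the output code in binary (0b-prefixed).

LSB = 9.9 V / 32 = 309.375 mV.
Input sits at 11.310 steps above V_low.
So the output code is 11.
In binary (0b-prefixed): 0b1011.

code 0b1011 (decimal 11)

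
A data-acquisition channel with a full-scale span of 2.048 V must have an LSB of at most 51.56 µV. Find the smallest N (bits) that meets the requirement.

Number of steps required ≥ 2.048 V / 51.56 µV = 39720.71.
Need 2^N ≥ 39720.71; 2^15 = 32768, 2^16 = 65536.
Minimum N = 16.

16 bits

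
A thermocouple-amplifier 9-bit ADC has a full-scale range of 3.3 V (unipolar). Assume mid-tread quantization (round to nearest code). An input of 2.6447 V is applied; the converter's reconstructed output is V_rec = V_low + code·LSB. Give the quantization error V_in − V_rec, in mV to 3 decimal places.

One LSB is 3.3 V / 512 = 6.445 mV.
(V_in − V_low)/LSB = (2.6447 − 0)/0.00644531 = 410.3292 → code 410 (round).
Reconstructed: 2.6425781 V.
V_in − V_rec = 0.00212188 V = 2.122 mV.

2.122 mV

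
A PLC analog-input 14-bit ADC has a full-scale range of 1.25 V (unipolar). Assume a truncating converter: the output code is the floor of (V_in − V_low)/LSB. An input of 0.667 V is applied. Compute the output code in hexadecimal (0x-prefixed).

LSB = 1.25 V / 16384 = 76.29 µV.
Input sits at 8742.502 steps above V_low.
⌊·⌋(8742.502) = 8742.
In hexadecimal (0x-prefixed): 0x2226.

code 0x2226 (decimal 8742)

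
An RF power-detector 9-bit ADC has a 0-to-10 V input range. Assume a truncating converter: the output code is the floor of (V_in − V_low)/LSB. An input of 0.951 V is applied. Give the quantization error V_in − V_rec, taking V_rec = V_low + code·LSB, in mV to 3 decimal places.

13.500 mV

Step size: 10 V ÷ 2^9 = 19.531 mV.
(0.951 − 0)/0.0195312 = 48.6912; ⌊·⌋ gives code 48.
V_rec = 0 + 48·0.0195312 = 0.9375 V.
Error = 0.951 − 0.9375 = 0.0135 V = 13.500 mV.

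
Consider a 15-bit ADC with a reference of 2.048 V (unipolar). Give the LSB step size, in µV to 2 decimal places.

62.50 µV

Full-scale span = 2.048 V.
LSB = 2.048 / 2^15 = 2.048 / 32768 = 6.25e-05 V = 62.50 µV.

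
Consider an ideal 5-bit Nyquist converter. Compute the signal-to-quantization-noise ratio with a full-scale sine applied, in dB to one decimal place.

31.9 dB

SNR ≈ 6.02·N + 1.76 dB = 6.02·5 + 1.76 = 31.86 dB.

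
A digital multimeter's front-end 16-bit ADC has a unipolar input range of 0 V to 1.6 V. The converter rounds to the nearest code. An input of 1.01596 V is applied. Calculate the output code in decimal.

code 41614

With 65536 levels over 1.6 V, one step is 24.41 µV.
(V_in − V_low)/LSB = (1.01596 − 0) / 2.44141e-05 = 41613.722.
So the output code is 41614.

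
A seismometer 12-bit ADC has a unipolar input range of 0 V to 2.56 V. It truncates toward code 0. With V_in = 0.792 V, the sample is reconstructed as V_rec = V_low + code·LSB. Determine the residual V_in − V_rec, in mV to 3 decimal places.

0.125 mV

Step size: 2.56 V ÷ 2^12 = 0.625 mV.
Scaled input = 1267.2000 LSBs, so code = 1267.
Code 1267 maps back to 0 + 1267×0.000625 V = 0.791875 V.
Difference: 0.000125 V → 0.125 mV.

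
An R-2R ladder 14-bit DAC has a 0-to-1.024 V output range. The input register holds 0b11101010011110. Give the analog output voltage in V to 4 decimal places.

LSB = 1.024 V / 2^14 = 62.50 µV.
Code 0b11101010011110 = 15006 decimal.
V_out = 0 + 15006 × 6.25e-05 V = 0.937875 V.

0.9379 V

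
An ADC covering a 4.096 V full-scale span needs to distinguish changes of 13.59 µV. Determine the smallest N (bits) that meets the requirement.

19 bits

Number of steps required ≥ 4.096 V / 13.59 µV = 301398.09.
Need 2^N ≥ 301398.09; 2^18 = 262144, 2^19 = 524288.
Minimum N = 19.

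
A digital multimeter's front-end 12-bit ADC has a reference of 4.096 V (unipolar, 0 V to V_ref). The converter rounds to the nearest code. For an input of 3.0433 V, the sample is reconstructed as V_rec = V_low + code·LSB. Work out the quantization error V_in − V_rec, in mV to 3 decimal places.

Step size: 4.096 V ÷ 2^12 = 1.000 mV.
(V_in − V_low)/LSB = (3.0433 − 0)/0.001 = 3043.3000 → code 3043 (round).
V_rec = 0 + 3043·0.001 = 3.043 V.
Error = 3.0433 − 3.043 = 0.0003 V = 0.300 mV.

0.300 mV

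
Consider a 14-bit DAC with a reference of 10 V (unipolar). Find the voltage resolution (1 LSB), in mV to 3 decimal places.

Full-scale span = 10 V.
LSB = 10 / 2^14 = 10 / 16384 = 0.000610352 V = 0.610 mV.

0.610 mV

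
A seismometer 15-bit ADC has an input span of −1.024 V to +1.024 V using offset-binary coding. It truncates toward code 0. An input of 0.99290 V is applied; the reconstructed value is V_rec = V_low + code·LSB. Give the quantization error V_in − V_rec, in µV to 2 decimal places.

LSB = 2.048/2^15 = 62.50 µV.
(0.99290 − (−1.024))/6.25e-05 = 32270.4000; ⌊·⌋ gives code 32270.
Reconstructed: 0.992875 V.
Error = 0.99290 − 0.992875 = 2.5e-05 V = 25.00 µV.

25.00 µV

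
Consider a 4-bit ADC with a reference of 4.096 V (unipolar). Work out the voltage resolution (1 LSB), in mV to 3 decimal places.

256.000 mV

Full-scale span = 4.096 V.
LSB = 4.096 / 2^4 = 4.096 / 16 = 0.256 V = 256.000 mV.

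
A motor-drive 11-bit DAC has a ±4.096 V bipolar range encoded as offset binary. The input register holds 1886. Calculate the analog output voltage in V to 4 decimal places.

LSB = 8.192 V / 2^11 = 4.000 mV.
V_out = (−4.096) + 1886 × 0.004 V = 3.448 V.

3.4480 V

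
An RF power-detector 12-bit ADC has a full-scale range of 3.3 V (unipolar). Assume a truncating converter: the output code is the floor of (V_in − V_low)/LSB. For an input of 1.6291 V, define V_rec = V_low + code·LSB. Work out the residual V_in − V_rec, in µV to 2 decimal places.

47.27 µV

One LSB is 3.3 V / 4096 = 0.806 mV.
Scaled input = 2022.0587 LSBs, so code = 2022.
V_rec = 0 + 2022·0.000805664 = 1.6290527 V.
Difference: 4.72656e-05 V → 47.27 µV.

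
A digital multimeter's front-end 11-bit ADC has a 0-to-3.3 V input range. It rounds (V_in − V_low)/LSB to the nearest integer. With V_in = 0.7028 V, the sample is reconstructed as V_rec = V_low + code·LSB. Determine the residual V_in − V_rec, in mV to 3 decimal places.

0.261 mV

One LSB is 3.3 V / 2048 = 1.611 mV.
(0.7028 − 0)/0.00161133 = 436.1619; round gives code 436.
Code 436 maps back to 0 + 436×0.00161133 V = 0.70253906 V.
V_in − V_rec = 0.000260937 V = 0.261 mV.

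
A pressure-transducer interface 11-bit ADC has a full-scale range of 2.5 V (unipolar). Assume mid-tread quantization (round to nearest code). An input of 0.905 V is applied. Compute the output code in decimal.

Full-scale span = 2.5 V; LSB = 2.5/2^11 = 1.221 mV.
Input sits at 741.376 steps above V_low.
round(741.376) = 741.

code 741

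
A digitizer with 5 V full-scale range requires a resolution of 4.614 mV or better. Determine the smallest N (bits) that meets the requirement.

11 bits

Number of steps required ≥ 5 V / 4.614 mV = 1083.66.
Need 2^N ≥ 1083.66; 2^10 = 1024, 2^11 = 2048.
Minimum N = 11.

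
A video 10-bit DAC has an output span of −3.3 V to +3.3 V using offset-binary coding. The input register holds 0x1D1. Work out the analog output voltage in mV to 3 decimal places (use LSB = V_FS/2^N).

-302.930 mV

LSB = 6.6 V / 2^10 = 6.445 mV.
Code 0x1D1 = 465 decimal.
V_out = (−3.3) + 465 × 0.00644531 V = -0.30293 V.
= -302.930 mV.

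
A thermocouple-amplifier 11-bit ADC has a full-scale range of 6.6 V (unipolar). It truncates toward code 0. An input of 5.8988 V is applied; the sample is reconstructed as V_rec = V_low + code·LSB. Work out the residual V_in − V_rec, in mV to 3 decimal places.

One LSB is 6.6 V / 2048 = 3.223 mV.
(V_in − V_low)/LSB = (5.8988 − 0)/0.00322266 = 1830.4155 → code 1830 (floor).
Reconstructed: 5.8974609 V.
Error = 5.8988 − 5.8974609 = 0.00133906 V = 1.339 mV.

1.339 mV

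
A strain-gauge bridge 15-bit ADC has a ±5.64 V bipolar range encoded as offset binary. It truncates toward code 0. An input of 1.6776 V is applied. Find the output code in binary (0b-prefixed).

code 0b101001100001001 (decimal 21257)

LSB = 11.28 V / 32768 = 344.24 µV.
(1.6776 − (−5.64)) / 0.000344238 = 21257.369 LSBs.
Floor → code 21257.
In binary (0b-prefixed): 0b101001100001001.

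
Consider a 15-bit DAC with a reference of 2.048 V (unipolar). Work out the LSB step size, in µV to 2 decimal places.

Full-scale span = 2.048 V.
LSB = 2.048 / 2^15 = 2.048 / 32768 = 6.25e-05 V = 62.50 µV.

62.50 µV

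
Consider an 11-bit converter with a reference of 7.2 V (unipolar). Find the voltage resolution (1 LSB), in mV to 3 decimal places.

3.516 mV

Full-scale span = 7.2 V.
LSB = 7.2 / 2^11 = 7.2 / 2048 = 0.00351563 V = 3.516 mV.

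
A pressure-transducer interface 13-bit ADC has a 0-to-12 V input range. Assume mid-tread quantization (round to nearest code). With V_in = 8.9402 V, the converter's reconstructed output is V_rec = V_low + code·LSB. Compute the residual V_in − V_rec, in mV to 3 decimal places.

0.259 mV

Step size: 12 V ÷ 2^13 = 1.465 mV.
(V_in − V_low)/LSB = (8.9402 − 0)/0.00146484 = 6103.1765 → code 6103 (round).
Code 6103 maps back to 0 + 6103×0.00146484 V = 8.9399414 V.
V_in − V_rec = 0.000258594 V = 0.259 mV.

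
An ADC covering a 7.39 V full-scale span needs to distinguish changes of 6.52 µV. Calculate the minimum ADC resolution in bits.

21 bits

Number of steps required ≥ 7.39 V / 6.52 µV = 1133435.58.
Need 2^N ≥ 1133435.58; 2^20 = 1048576, 2^21 = 2097152.
Minimum N = 21.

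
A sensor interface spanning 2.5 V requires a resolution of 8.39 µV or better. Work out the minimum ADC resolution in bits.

Number of steps required ≥ 2.5 V / 8.39 µV = 297973.78.
Need 2^N ≥ 297973.78; 2^18 = 262144, 2^19 = 524288.
Minimum N = 19.

19 bits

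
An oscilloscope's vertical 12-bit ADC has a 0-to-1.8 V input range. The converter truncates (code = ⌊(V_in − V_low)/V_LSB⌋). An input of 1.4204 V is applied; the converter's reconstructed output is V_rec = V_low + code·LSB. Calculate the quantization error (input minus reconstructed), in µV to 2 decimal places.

87.50 µV

LSB = 1.8/2^12 = 439.45 µV.
(V_in − V_low)/LSB = (1.4204 − 0)/0.000439453 = 3232.1991 → code 3232 (floor).
Code 3232 maps back to 0 + 3232×0.000439453 V = 1.4203125 V.
V_in − V_rec = 8.75e-05 V = 87.50 µV.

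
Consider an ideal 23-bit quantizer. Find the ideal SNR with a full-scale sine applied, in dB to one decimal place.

140.2 dB

SNR ≈ 6.02·N + 1.76 dB = 6.02·23 + 1.76 = 140.22 dB.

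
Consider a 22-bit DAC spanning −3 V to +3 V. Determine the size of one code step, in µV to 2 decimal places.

Full-scale span = 6 V.
LSB = 6 / 2^22 = 6 / 4194304 = 1.43051e-06 V = 1.43 µV.

1.43 µV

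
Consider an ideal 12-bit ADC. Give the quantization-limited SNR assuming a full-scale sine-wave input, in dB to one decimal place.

74.0 dB

SNR ≈ 6.02·N + 1.76 dB = 6.02·12 + 1.76 = 74.00 dB.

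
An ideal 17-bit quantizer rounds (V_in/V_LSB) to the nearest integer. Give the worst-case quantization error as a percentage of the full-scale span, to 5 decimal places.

0.00038 %

Rounding → worst-case error = ½ LSB = V_FS/2^18, so 100/262144 = 0.00038147 % of full scale.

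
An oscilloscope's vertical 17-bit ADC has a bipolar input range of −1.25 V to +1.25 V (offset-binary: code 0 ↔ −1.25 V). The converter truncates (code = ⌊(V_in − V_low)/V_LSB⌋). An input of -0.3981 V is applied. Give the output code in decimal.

code 44664

Full-scale span = 2.5 V; LSB = 2.5/2^17 = 19.07 µV.
(V_in − V_low)/LSB = (-0.3981 − (−1.25)) / 1.90735e-05 = 44664.095.
So the output code is 44664.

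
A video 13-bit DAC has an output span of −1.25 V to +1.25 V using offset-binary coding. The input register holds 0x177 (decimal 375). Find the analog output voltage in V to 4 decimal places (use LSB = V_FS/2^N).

LSB = 2.5 V / 2^13 = 305.18 µV.
Code 0x177 = 375 decimal.
V_out = (−1.25) + 375 × 0.000305176 V = -1.13556 V.

-1.1356 V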